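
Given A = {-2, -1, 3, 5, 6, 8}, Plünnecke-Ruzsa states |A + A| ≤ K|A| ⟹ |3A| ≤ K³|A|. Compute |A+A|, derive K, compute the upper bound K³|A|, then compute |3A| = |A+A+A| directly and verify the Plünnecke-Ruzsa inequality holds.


|A| = 6.
Step 1: Compute A + A by enumerating all 36 pairs.
A + A = {-4, -3, -2, 1, 2, 3, 4, 5, 6, 7, 8, 9, 10, 11, 12, 13, 14, 16}, so |A + A| = 18.
Step 2: Doubling constant K = |A + A|/|A| = 18/6 = 18/6 ≈ 3.0000.
Step 3: Plünnecke-Ruzsa gives |3A| ≤ K³·|A| = (3.0000)³ · 6 ≈ 162.0000.
Step 4: Compute 3A = A + A + A directly by enumerating all triples (a,b,c) ∈ A³; |3A| = 29.
Step 5: Check 29 ≤ 162.0000? Yes ✓.

K = 18/6, Plünnecke-Ruzsa bound K³|A| ≈ 162.0000, |3A| = 29, inequality holds.


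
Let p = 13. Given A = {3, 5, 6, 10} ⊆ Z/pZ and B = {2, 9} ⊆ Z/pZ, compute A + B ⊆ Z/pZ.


Work in Z/13Z: reduce every sum a + b modulo 13.
Enumerate all 8 pairs:
a = 3: 3+2=5, 3+9=12
a = 5: 5+2=7, 5+9=1
a = 6: 6+2=8, 6+9=2
a = 10: 10+2=12, 10+9=6
Distinct residues collected: {1, 2, 5, 6, 7, 8, 12}
|A + B| = 7 (out of 13 total residues).

A + B = {1, 2, 5, 6, 7, 8, 12}


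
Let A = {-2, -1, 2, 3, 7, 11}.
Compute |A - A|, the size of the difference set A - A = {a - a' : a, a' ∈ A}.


A - A = {a - a' : a, a' ∈ A}; |A| = 6.
Bounds: 2|A|-1 ≤ |A - A| ≤ |A|² - |A| + 1, i.e. 11 ≤ |A - A| ≤ 31.
Note: 0 ∈ A - A always (from a - a). The set is symmetric: if d ∈ A - A then -d ∈ A - A.
Enumerate nonzero differences d = a - a' with a > a' (then include -d):
Positive differences: {1, 3, 4, 5, 8, 9, 12, 13}
Full difference set: {0} ∪ (positive diffs) ∪ (negative diffs).
|A - A| = 1 + 2·8 = 17 (matches direct enumeration: 17).

|A - A| = 17


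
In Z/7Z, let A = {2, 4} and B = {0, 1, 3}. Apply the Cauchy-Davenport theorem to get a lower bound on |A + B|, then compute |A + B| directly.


Cauchy-Davenport: |A + B| ≥ min(p, |A| + |B| - 1) for A, B nonempty in Z/pZ.
|A| = 2, |B| = 3, p = 7.
CD lower bound = min(7, 2 + 3 - 1) = min(7, 4) = 4.
Compute A + B mod 7 directly:
a = 2: 2+0=2, 2+1=3, 2+3=5
a = 4: 4+0=4, 4+1=5, 4+3=0
A + B = {0, 2, 3, 4, 5}, so |A + B| = 5.
Verify: 5 ≥ 4? Yes ✓.

CD lower bound = 4, actual |A + B| = 5.


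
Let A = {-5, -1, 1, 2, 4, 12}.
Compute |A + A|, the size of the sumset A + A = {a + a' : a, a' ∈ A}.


A + A = {a + a' : a, a' ∈ A}; |A| = 6.
General bounds: 2|A| - 1 ≤ |A + A| ≤ |A|(|A|+1)/2, i.e. 11 ≤ |A + A| ≤ 21.
Lower bound 2|A|-1 is attained iff A is an arithmetic progression.
Enumerate sums a + a' for a ≤ a' (symmetric, so this suffices):
a = -5: -5+-5=-10, -5+-1=-6, -5+1=-4, -5+2=-3, -5+4=-1, -5+12=7
a = -1: -1+-1=-2, -1+1=0, -1+2=1, -1+4=3, -1+12=11
a = 1: 1+1=2, 1+2=3, 1+4=5, 1+12=13
a = 2: 2+2=4, 2+4=6, 2+12=14
a = 4: 4+4=8, 4+12=16
a = 12: 12+12=24
Distinct sums: {-10, -6, -4, -3, -2, -1, 0, 1, 2, 3, 4, 5, 6, 7, 8, 11, 13, 14, 16, 24}
|A + A| = 20

|A + A| = 20


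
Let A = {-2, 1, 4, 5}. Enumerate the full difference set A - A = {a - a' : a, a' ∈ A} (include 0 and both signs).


A - A = {a - a' : a, a' ∈ A}.
Compute a - a' for each ordered pair (a, a'):
a = -2: -2--2=0, -2-1=-3, -2-4=-6, -2-5=-7
a = 1: 1--2=3, 1-1=0, 1-4=-3, 1-5=-4
a = 4: 4--2=6, 4-1=3, 4-4=0, 4-5=-1
a = 5: 5--2=7, 5-1=4, 5-4=1, 5-5=0
Collecting distinct values (and noting 0 appears from a-a):
A - A = {-7, -6, -4, -3, -1, 0, 1, 3, 4, 6, 7}
|A - A| = 11

A - A = {-7, -6, -4, -3, -1, 0, 1, 3, 4, 6, 7}


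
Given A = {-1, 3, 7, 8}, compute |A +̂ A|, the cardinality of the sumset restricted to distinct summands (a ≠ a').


Restricted sumset: A +̂ A = {a + a' : a ∈ A, a' ∈ A, a ≠ a'}.
Equivalently, take A + A and drop any sum 2a that is achievable ONLY as a + a for a ∈ A (i.e. sums representable only with equal summands).
Enumerate pairs (a, a') with a < a' (symmetric, so each unordered pair gives one sum; this covers all a ≠ a'):
  -1 + 3 = 2
  -1 + 7 = 6
  -1 + 8 = 7
  3 + 7 = 10
  3 + 8 = 11
  7 + 8 = 15
Collected distinct sums: {2, 6, 7, 10, 11, 15}
|A +̂ A| = 6
(Reference bound: |A +̂ A| ≥ 2|A| - 3 for |A| ≥ 2, with |A| = 4 giving ≥ 5.)

|A +̂ A| = 6


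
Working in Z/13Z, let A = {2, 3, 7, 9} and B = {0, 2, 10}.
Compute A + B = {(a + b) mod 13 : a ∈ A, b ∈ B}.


Work in Z/13Z: reduce every sum a + b modulo 13.
Enumerate all 12 pairs:
a = 2: 2+0=2, 2+2=4, 2+10=12
a = 3: 3+0=3, 3+2=5, 3+10=0
a = 7: 7+0=7, 7+2=9, 7+10=4
a = 9: 9+0=9, 9+2=11, 9+10=6
Distinct residues collected: {0, 2, 3, 4, 5, 6, 7, 9, 11, 12}
|A + B| = 10 (out of 13 total residues).

A + B = {0, 2, 3, 4, 5, 6, 7, 9, 11, 12}


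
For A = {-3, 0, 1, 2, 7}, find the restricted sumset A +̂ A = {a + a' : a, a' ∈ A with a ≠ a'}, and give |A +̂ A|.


Restricted sumset: A +̂ A = {a + a' : a ∈ A, a' ∈ A, a ≠ a'}.
Equivalently, take A + A and drop any sum 2a that is achievable ONLY as a + a for a ∈ A (i.e. sums representable only with equal summands).
Enumerate pairs (a, a') with a < a' (symmetric, so each unordered pair gives one sum; this covers all a ≠ a'):
  -3 + 0 = -3
  -3 + 1 = -2
  -3 + 2 = -1
  -3 + 7 = 4
  0 + 1 = 1
  0 + 2 = 2
  0 + 7 = 7
  1 + 2 = 3
  1 + 7 = 8
  2 + 7 = 9
Collected distinct sums: {-3, -2, -1, 1, 2, 3, 4, 7, 8, 9}
|A +̂ A| = 10
(Reference bound: |A +̂ A| ≥ 2|A| - 3 for |A| ≥ 2, with |A| = 5 giving ≥ 7.)

|A +̂ A| = 10


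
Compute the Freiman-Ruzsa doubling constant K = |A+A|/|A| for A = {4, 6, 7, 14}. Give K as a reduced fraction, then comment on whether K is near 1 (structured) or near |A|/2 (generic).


|A| = 4.
Compute A + A by enumerating all 16 pairs.
A + A = {8, 10, 11, 12, 13, 14, 18, 20, 21, 28}, so |A + A| = 10.
K = |A + A| / |A| = 10/4 = 5/2 ≈ 2.5000.
Reference: AP of size 4 gives K = 7/4 ≈ 1.7500; a fully generic set of size 4 gives K ≈ 2.5000.

|A| = 4, |A + A| = 10, K = 10/4 = 5/2.


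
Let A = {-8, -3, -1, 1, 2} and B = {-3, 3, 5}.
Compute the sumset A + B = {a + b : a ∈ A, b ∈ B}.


A + B = {a + b : a ∈ A, b ∈ B}.
Enumerate all |A|·|B| = 5·3 = 15 pairs (a, b) and collect distinct sums.
a = -8: -8+-3=-11, -8+3=-5, -8+5=-3
a = -3: -3+-3=-6, -3+3=0, -3+5=2
a = -1: -1+-3=-4, -1+3=2, -1+5=4
a = 1: 1+-3=-2, 1+3=4, 1+5=6
a = 2: 2+-3=-1, 2+3=5, 2+5=7
Collecting distinct sums: A + B = {-11, -6, -5, -4, -3, -2, -1, 0, 2, 4, 5, 6, 7}
|A + B| = 13

A + B = {-11, -6, -5, -4, -3, -2, -1, 0, 2, 4, 5, 6, 7}


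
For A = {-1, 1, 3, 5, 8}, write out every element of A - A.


A - A = {a - a' : a, a' ∈ A}.
Compute a - a' for each ordered pair (a, a'):
a = -1: -1--1=0, -1-1=-2, -1-3=-4, -1-5=-6, -1-8=-9
a = 1: 1--1=2, 1-1=0, 1-3=-2, 1-5=-4, 1-8=-7
a = 3: 3--1=4, 3-1=2, 3-3=0, 3-5=-2, 3-8=-5
a = 5: 5--1=6, 5-1=4, 5-3=2, 5-5=0, 5-8=-3
a = 8: 8--1=9, 8-1=7, 8-3=5, 8-5=3, 8-8=0
Collecting distinct values (and noting 0 appears from a-a):
A - A = {-9, -7, -6, -5, -4, -3, -2, 0, 2, 3, 4, 5, 6, 7, 9}
|A - A| = 15

A - A = {-9, -7, -6, -5, -4, -3, -2, 0, 2, 3, 4, 5, 6, 7, 9}


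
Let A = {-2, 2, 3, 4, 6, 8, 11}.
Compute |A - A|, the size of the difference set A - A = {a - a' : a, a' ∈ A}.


A - A = {a - a' : a, a' ∈ A}; |A| = 7.
Bounds: 2|A|-1 ≤ |A - A| ≤ |A|² - |A| + 1, i.e. 13 ≤ |A - A| ≤ 43.
Note: 0 ∈ A - A always (from a - a). The set is symmetric: if d ∈ A - A then -d ∈ A - A.
Enumerate nonzero differences d = a - a' with a > a' (then include -d):
Positive differences: {1, 2, 3, 4, 5, 6, 7, 8, 9, 10, 13}
Full difference set: {0} ∪ (positive diffs) ∪ (negative diffs).
|A - A| = 1 + 2·11 = 23 (matches direct enumeration: 23).

|A - A| = 23


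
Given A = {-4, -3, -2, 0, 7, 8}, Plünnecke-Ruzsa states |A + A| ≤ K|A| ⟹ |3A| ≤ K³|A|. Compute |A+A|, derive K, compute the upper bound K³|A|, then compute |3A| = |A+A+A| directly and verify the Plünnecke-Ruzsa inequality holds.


|A| = 6.
Step 1: Compute A + A by enumerating all 36 pairs.
A + A = {-8, -7, -6, -5, -4, -3, -2, 0, 3, 4, 5, 6, 7, 8, 14, 15, 16}, so |A + A| = 17.
Step 2: Doubling constant K = |A + A|/|A| = 17/6 = 17/6 ≈ 2.8333.
Step 3: Plünnecke-Ruzsa gives |3A| ≤ K³·|A| = (2.8333)³ · 6 ≈ 136.4722.
Step 4: Compute 3A = A + A + A directly by enumerating all triples (a,b,c) ∈ A³; |3A| = 32.
Step 5: Check 32 ≤ 136.4722? Yes ✓.

K = 17/6, Plünnecke-Ruzsa bound K³|A| ≈ 136.4722, |3A| = 32, inequality holds.


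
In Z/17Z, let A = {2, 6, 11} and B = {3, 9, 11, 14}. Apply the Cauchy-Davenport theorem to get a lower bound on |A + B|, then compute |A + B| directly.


Cauchy-Davenport: |A + B| ≥ min(p, |A| + |B| - 1) for A, B nonempty in Z/pZ.
|A| = 3, |B| = 4, p = 17.
CD lower bound = min(17, 3 + 4 - 1) = min(17, 6) = 6.
Compute A + B mod 17 directly:
a = 2: 2+3=5, 2+9=11, 2+11=13, 2+14=16
a = 6: 6+3=9, 6+9=15, 6+11=0, 6+14=3
a = 11: 11+3=14, 11+9=3, 11+11=5, 11+14=8
A + B = {0, 3, 5, 8, 9, 11, 13, 14, 15, 16}, so |A + B| = 10.
Verify: 10 ≥ 6? Yes ✓.

CD lower bound = 6, actual |A + B| = 10.


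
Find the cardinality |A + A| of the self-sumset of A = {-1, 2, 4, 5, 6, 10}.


A + A = {a + a' : a, a' ∈ A}; |A| = 6.
General bounds: 2|A| - 1 ≤ |A + A| ≤ |A|(|A|+1)/2, i.e. 11 ≤ |A + A| ≤ 21.
Lower bound 2|A|-1 is attained iff A is an arithmetic progression.
Enumerate sums a + a' for a ≤ a' (symmetric, so this suffices):
a = -1: -1+-1=-2, -1+2=1, -1+4=3, -1+5=4, -1+6=5, -1+10=9
a = 2: 2+2=4, 2+4=6, 2+5=7, 2+6=8, 2+10=12
a = 4: 4+4=8, 4+5=9, 4+6=10, 4+10=14
a = 5: 5+5=10, 5+6=11, 5+10=15
a = 6: 6+6=12, 6+10=16
a = 10: 10+10=20
Distinct sums: {-2, 1, 3, 4, 5, 6, 7, 8, 9, 10, 11, 12, 14, 15, 16, 20}
|A + A| = 16

|A + A| = 16


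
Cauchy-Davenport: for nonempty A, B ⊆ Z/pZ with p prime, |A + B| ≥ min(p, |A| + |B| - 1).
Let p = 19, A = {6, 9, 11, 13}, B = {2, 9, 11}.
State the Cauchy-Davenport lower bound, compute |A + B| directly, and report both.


Cauchy-Davenport: |A + B| ≥ min(p, |A| + |B| - 1) for A, B nonempty in Z/pZ.
|A| = 4, |B| = 3, p = 19.
CD lower bound = min(19, 4 + 3 - 1) = min(19, 6) = 6.
Compute A + B mod 19 directly:
a = 6: 6+2=8, 6+9=15, 6+11=17
a = 9: 9+2=11, 9+9=18, 9+11=1
a = 11: 11+2=13, 11+9=1, 11+11=3
a = 13: 13+2=15, 13+9=3, 13+11=5
A + B = {1, 3, 5, 8, 11, 13, 15, 17, 18}, so |A + B| = 9.
Verify: 9 ≥ 6? Yes ✓.

CD lower bound = 6, actual |A + B| = 9.


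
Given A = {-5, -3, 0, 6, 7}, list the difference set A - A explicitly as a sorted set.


A - A = {a - a' : a, a' ∈ A}.
Compute a - a' for each ordered pair (a, a'):
a = -5: -5--5=0, -5--3=-2, -5-0=-5, -5-6=-11, -5-7=-12
a = -3: -3--5=2, -3--3=0, -3-0=-3, -3-6=-9, -3-7=-10
a = 0: 0--5=5, 0--3=3, 0-0=0, 0-6=-6, 0-7=-7
a = 6: 6--5=11, 6--3=9, 6-0=6, 6-6=0, 6-7=-1
a = 7: 7--5=12, 7--3=10, 7-0=7, 7-6=1, 7-7=0
Collecting distinct values (and noting 0 appears from a-a):
A - A = {-12, -11, -10, -9, -7, -6, -5, -3, -2, -1, 0, 1, 2, 3, 5, 6, 7, 9, 10, 11, 12}
|A - A| = 21

A - A = {-12, -11, -10, -9, -7, -6, -5, -3, -2, -1, 0, 1, 2, 3, 5, 6, 7, 9, 10, 11, 12}


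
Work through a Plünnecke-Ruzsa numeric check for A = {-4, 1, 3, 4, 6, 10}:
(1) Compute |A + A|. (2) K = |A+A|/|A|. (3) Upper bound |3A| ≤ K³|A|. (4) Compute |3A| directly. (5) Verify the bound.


|A| = 6.
Step 1: Compute A + A by enumerating all 36 pairs.
A + A = {-8, -3, -1, 0, 2, 4, 5, 6, 7, 8, 9, 10, 11, 12, 13, 14, 16, 20}, so |A + A| = 18.
Step 2: Doubling constant K = |A + A|/|A| = 18/6 = 18/6 ≈ 3.0000.
Step 3: Plünnecke-Ruzsa gives |3A| ≤ K³·|A| = (3.0000)³ · 6 ≈ 162.0000.
Step 4: Compute 3A = A + A + A directly by enumerating all triples (a,b,c) ∈ A³; |3A| = 32.
Step 5: Check 32 ≤ 162.0000? Yes ✓.

K = 18/6, Plünnecke-Ruzsa bound K³|A| ≈ 162.0000, |3A| = 32, inequality holds.


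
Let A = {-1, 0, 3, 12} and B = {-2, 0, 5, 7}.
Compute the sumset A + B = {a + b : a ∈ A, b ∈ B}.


A + B = {a + b : a ∈ A, b ∈ B}.
Enumerate all |A|·|B| = 4·4 = 16 pairs (a, b) and collect distinct sums.
a = -1: -1+-2=-3, -1+0=-1, -1+5=4, -1+7=6
a = 0: 0+-2=-2, 0+0=0, 0+5=5, 0+7=7
a = 3: 3+-2=1, 3+0=3, 3+5=8, 3+7=10
a = 12: 12+-2=10, 12+0=12, 12+5=17, 12+7=19
Collecting distinct sums: A + B = {-3, -2, -1, 0, 1, 3, 4, 5, 6, 7, 8, 10, 12, 17, 19}
|A + B| = 15

A + B = {-3, -2, -1, 0, 1, 3, 4, 5, 6, 7, 8, 10, 12, 17, 19}


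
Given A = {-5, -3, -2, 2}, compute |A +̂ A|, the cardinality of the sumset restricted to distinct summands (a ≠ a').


Restricted sumset: A +̂ A = {a + a' : a ∈ A, a' ∈ A, a ≠ a'}.
Equivalently, take A + A and drop any sum 2a that is achievable ONLY as a + a for a ∈ A (i.e. sums representable only with equal summands).
Enumerate pairs (a, a') with a < a' (symmetric, so each unordered pair gives one sum; this covers all a ≠ a'):
  -5 + -3 = -8
  -5 + -2 = -7
  -5 + 2 = -3
  -3 + -2 = -5
  -3 + 2 = -1
  -2 + 2 = 0
Collected distinct sums: {-8, -7, -5, -3, -1, 0}
|A +̂ A| = 6
(Reference bound: |A +̂ A| ≥ 2|A| - 3 for |A| ≥ 2, with |A| = 4 giving ≥ 5.)

|A +̂ A| = 6


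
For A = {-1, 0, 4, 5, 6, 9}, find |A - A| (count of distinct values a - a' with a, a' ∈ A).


A - A = {a - a' : a, a' ∈ A}; |A| = 6.
Bounds: 2|A|-1 ≤ |A - A| ≤ |A|² - |A| + 1, i.e. 11 ≤ |A - A| ≤ 31.
Note: 0 ∈ A - A always (from a - a). The set is symmetric: if d ∈ A - A then -d ∈ A - A.
Enumerate nonzero differences d = a - a' with a > a' (then include -d):
Positive differences: {1, 2, 3, 4, 5, 6, 7, 9, 10}
Full difference set: {0} ∪ (positive diffs) ∪ (negative diffs).
|A - A| = 1 + 2·9 = 19 (matches direct enumeration: 19).

|A - A| = 19


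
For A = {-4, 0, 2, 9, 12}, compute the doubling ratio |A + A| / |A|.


|A| = 5.
Compute A + A by enumerating all 25 pairs.
A + A = {-8, -4, -2, 0, 2, 4, 5, 8, 9, 11, 12, 14, 18, 21, 24}, so |A + A| = 15.
K = |A + A| / |A| = 15/5 = 3/1 ≈ 3.0000.
Reference: AP of size 5 gives K = 9/5 ≈ 1.8000; a fully generic set of size 5 gives K ≈ 3.0000.

|A| = 5, |A + A| = 15, K = 15/5 = 3/1.


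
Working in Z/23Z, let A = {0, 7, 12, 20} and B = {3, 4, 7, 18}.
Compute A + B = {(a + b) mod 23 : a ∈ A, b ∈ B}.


Work in Z/23Z: reduce every sum a + b modulo 23.
Enumerate all 16 pairs:
a = 0: 0+3=3, 0+4=4, 0+7=7, 0+18=18
a = 7: 7+3=10, 7+4=11, 7+7=14, 7+18=2
a = 12: 12+3=15, 12+4=16, 12+7=19, 12+18=7
a = 20: 20+3=0, 20+4=1, 20+7=4, 20+18=15
Distinct residues collected: {0, 1, 2, 3, 4, 7, 10, 11, 14, 15, 16, 18, 19}
|A + B| = 13 (out of 23 total residues).

A + B = {0, 1, 2, 3, 4, 7, 10, 11, 14, 15, 16, 18, 19}


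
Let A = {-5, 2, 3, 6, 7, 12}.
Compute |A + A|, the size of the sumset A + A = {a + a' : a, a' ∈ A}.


A + A = {a + a' : a, a' ∈ A}; |A| = 6.
General bounds: 2|A| - 1 ≤ |A + A| ≤ |A|(|A|+1)/2, i.e. 11 ≤ |A + A| ≤ 21.
Lower bound 2|A|-1 is attained iff A is an arithmetic progression.
Enumerate sums a + a' for a ≤ a' (symmetric, so this suffices):
a = -5: -5+-5=-10, -5+2=-3, -5+3=-2, -5+6=1, -5+7=2, -5+12=7
a = 2: 2+2=4, 2+3=5, 2+6=8, 2+7=9, 2+12=14
a = 3: 3+3=6, 3+6=9, 3+7=10, 3+12=15
a = 6: 6+6=12, 6+7=13, 6+12=18
a = 7: 7+7=14, 7+12=19
a = 12: 12+12=24
Distinct sums: {-10, -3, -2, 1, 2, 4, 5, 6, 7, 8, 9, 10, 12, 13, 14, 15, 18, 19, 24}
|A + A| = 19

|A + A| = 19


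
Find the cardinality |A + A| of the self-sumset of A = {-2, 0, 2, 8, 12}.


A + A = {a + a' : a, a' ∈ A}; |A| = 5.
General bounds: 2|A| - 1 ≤ |A + A| ≤ |A|(|A|+1)/2, i.e. 9 ≤ |A + A| ≤ 15.
Lower bound 2|A|-1 is attained iff A is an arithmetic progression.
Enumerate sums a + a' for a ≤ a' (symmetric, so this suffices):
a = -2: -2+-2=-4, -2+0=-2, -2+2=0, -2+8=6, -2+12=10
a = 0: 0+0=0, 0+2=2, 0+8=8, 0+12=12
a = 2: 2+2=4, 2+8=10, 2+12=14
a = 8: 8+8=16, 8+12=20
a = 12: 12+12=24
Distinct sums: {-4, -2, 0, 2, 4, 6, 8, 10, 12, 14, 16, 20, 24}
|A + A| = 13

|A + A| = 13


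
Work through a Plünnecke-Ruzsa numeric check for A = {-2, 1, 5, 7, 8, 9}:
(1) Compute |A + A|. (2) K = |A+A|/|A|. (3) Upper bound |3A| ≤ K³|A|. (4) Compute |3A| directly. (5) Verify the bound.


|A| = 6.
Step 1: Compute A + A by enumerating all 36 pairs.
A + A = {-4, -1, 2, 3, 5, 6, 7, 8, 9, 10, 12, 13, 14, 15, 16, 17, 18}, so |A + A| = 17.
Step 2: Doubling constant K = |A + A|/|A| = 17/6 = 17/6 ≈ 2.8333.
Step 3: Plünnecke-Ruzsa gives |3A| ≤ K³·|A| = (2.8333)³ · 6 ≈ 136.4722.
Step 4: Compute 3A = A + A + A directly by enumerating all triples (a,b,c) ∈ A³; |3A| = 29.
Step 5: Check 29 ≤ 136.4722? Yes ✓.

K = 17/6, Plünnecke-Ruzsa bound K³|A| ≈ 136.4722, |3A| = 29, inequality holds.


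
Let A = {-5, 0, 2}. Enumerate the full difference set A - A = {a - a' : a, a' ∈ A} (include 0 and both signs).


A - A = {a - a' : a, a' ∈ A}.
Compute a - a' for each ordered pair (a, a'):
a = -5: -5--5=0, -5-0=-5, -5-2=-7
a = 0: 0--5=5, 0-0=0, 0-2=-2
a = 2: 2--5=7, 2-0=2, 2-2=0
Collecting distinct values (and noting 0 appears from a-a):
A - A = {-7, -5, -2, 0, 2, 5, 7}
|A - A| = 7

A - A = {-7, -5, -2, 0, 2, 5, 7}


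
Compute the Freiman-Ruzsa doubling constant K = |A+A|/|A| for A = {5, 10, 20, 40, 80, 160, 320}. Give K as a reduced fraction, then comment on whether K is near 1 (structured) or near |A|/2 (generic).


|A| = 7.
Compute A + A by enumerating all 49 pairs.
A + A = {10, 15, 20, 25, 30, 40, 45, 50, 60, 80, 85, 90, 100, 120, 160, 165, 170, 180, 200, 240, 320, 325, 330, 340, 360, 400, 480, 640}, so |A + A| = 28.
K = |A + A| / |A| = 28/7 = 4/1 ≈ 4.0000.
Reference: AP of size 7 gives K = 13/7 ≈ 1.8571; a fully generic set of size 7 gives K ≈ 4.0000.

|A| = 7, |A + A| = 28, K = 28/7 = 4/1.


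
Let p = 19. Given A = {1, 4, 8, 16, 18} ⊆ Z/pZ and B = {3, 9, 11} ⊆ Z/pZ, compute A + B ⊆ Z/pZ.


Work in Z/19Z: reduce every sum a + b modulo 19.
Enumerate all 15 pairs:
a = 1: 1+3=4, 1+9=10, 1+11=12
a = 4: 4+3=7, 4+9=13, 4+11=15
a = 8: 8+3=11, 8+9=17, 8+11=0
a = 16: 16+3=0, 16+9=6, 16+11=8
a = 18: 18+3=2, 18+9=8, 18+11=10
Distinct residues collected: {0, 2, 4, 6, 7, 8, 10, 11, 12, 13, 15, 17}
|A + B| = 12 (out of 19 total residues).

A + B = {0, 2, 4, 6, 7, 8, 10, 11, 12, 13, 15, 17}


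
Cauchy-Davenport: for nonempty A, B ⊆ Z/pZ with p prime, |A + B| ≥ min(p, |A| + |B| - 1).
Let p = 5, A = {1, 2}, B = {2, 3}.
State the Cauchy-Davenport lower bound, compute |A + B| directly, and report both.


Cauchy-Davenport: |A + B| ≥ min(p, |A| + |B| - 1) for A, B nonempty in Z/pZ.
|A| = 2, |B| = 2, p = 5.
CD lower bound = min(5, 2 + 2 - 1) = min(5, 3) = 3.
Compute A + B mod 5 directly:
a = 1: 1+2=3, 1+3=4
a = 2: 2+2=4, 2+3=0
A + B = {0, 3, 4}, so |A + B| = 3.
Verify: 3 ≥ 3? Yes ✓.

CD lower bound = 3, actual |A + B| = 3.


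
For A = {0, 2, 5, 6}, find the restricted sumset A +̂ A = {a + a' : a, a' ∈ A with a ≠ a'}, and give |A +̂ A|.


Restricted sumset: A +̂ A = {a + a' : a ∈ A, a' ∈ A, a ≠ a'}.
Equivalently, take A + A and drop any sum 2a that is achievable ONLY as a + a for a ∈ A (i.e. sums representable only with equal summands).
Enumerate pairs (a, a') with a < a' (symmetric, so each unordered pair gives one sum; this covers all a ≠ a'):
  0 + 2 = 2
  0 + 5 = 5
  0 + 6 = 6
  2 + 5 = 7
  2 + 6 = 8
  5 + 6 = 11
Collected distinct sums: {2, 5, 6, 7, 8, 11}
|A +̂ A| = 6
(Reference bound: |A +̂ A| ≥ 2|A| - 3 for |A| ≥ 2, with |A| = 4 giving ≥ 5.)

|A +̂ A| = 6


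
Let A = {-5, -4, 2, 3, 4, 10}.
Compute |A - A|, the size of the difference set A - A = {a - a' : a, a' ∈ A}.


A - A = {a - a' : a, a' ∈ A}; |A| = 6.
Bounds: 2|A|-1 ≤ |A - A| ≤ |A|² - |A| + 1, i.e. 11 ≤ |A - A| ≤ 31.
Note: 0 ∈ A - A always (from a - a). The set is symmetric: if d ∈ A - A then -d ∈ A - A.
Enumerate nonzero differences d = a - a' with a > a' (then include -d):
Positive differences: {1, 2, 6, 7, 8, 9, 14, 15}
Full difference set: {0} ∪ (positive diffs) ∪ (negative diffs).
|A - A| = 1 + 2·8 = 17 (matches direct enumeration: 17).

|A - A| = 17


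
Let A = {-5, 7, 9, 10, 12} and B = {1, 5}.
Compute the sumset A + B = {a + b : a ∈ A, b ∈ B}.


A + B = {a + b : a ∈ A, b ∈ B}.
Enumerate all |A|·|B| = 5·2 = 10 pairs (a, b) and collect distinct sums.
a = -5: -5+1=-4, -5+5=0
a = 7: 7+1=8, 7+5=12
a = 9: 9+1=10, 9+5=14
a = 10: 10+1=11, 10+5=15
a = 12: 12+1=13, 12+5=17
Collecting distinct sums: A + B = {-4, 0, 8, 10, 11, 12, 13, 14, 15, 17}
|A + B| = 10

A + B = {-4, 0, 8, 10, 11, 12, 13, 14, 15, 17}


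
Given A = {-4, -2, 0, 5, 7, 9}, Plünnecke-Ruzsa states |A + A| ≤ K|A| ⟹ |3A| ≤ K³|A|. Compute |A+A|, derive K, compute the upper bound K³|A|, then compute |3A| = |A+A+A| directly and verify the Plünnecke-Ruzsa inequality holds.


|A| = 6.
Step 1: Compute A + A by enumerating all 36 pairs.
A + A = {-8, -6, -4, -2, 0, 1, 3, 5, 7, 9, 10, 12, 14, 16, 18}, so |A + A| = 15.
Step 2: Doubling constant K = |A + A|/|A| = 15/6 = 15/6 ≈ 2.5000.
Step 3: Plünnecke-Ruzsa gives |3A| ≤ K³·|A| = (2.5000)³ · 6 ≈ 93.7500.
Step 4: Compute 3A = A + A + A directly by enumerating all triples (a,b,c) ∈ A³; |3A| = 28.
Step 5: Check 28 ≤ 93.7500? Yes ✓.

K = 15/6, Plünnecke-Ruzsa bound K³|A| ≈ 93.7500, |3A| = 28, inequality holds.


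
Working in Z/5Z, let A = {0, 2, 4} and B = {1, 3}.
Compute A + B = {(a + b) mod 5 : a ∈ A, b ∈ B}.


Work in Z/5Z: reduce every sum a + b modulo 5.
Enumerate all 6 pairs:
a = 0: 0+1=1, 0+3=3
a = 2: 2+1=3, 2+3=0
a = 4: 4+1=0, 4+3=2
Distinct residues collected: {0, 1, 2, 3}
|A + B| = 4 (out of 5 total residues).

A + B = {0, 1, 2, 3}


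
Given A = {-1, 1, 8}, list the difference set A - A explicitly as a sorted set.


A - A = {a - a' : a, a' ∈ A}.
Compute a - a' for each ordered pair (a, a'):
a = -1: -1--1=0, -1-1=-2, -1-8=-9
a = 1: 1--1=2, 1-1=0, 1-8=-7
a = 8: 8--1=9, 8-1=7, 8-8=0
Collecting distinct values (and noting 0 appears from a-a):
A - A = {-9, -7, -2, 0, 2, 7, 9}
|A - A| = 7

A - A = {-9, -7, -2, 0, 2, 7, 9}


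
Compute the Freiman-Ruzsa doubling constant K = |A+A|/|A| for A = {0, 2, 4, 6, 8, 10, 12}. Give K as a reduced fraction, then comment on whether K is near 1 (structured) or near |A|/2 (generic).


|A| = 7.
Compute A + A by enumerating all 49 pairs.
A + A = {0, 2, 4, 6, 8, 10, 12, 14, 16, 18, 20, 22, 24}, so |A + A| = 13.
K = |A + A| / |A| = 13/7 (already in lowest terms) ≈ 1.8571.
Reference: AP of size 7 gives K = 13/7 ≈ 1.8571; a fully generic set of size 7 gives K ≈ 4.0000.

|A| = 7, |A + A| = 13, K = 13/7.


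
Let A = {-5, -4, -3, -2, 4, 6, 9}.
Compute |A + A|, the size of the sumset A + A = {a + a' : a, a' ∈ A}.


A + A = {a + a' : a, a' ∈ A}; |A| = 7.
General bounds: 2|A| - 1 ≤ |A + A| ≤ |A|(|A|+1)/2, i.e. 13 ≤ |A + A| ≤ 28.
Lower bound 2|A|-1 is attained iff A is an arithmetic progression.
Enumerate sums a + a' for a ≤ a' (symmetric, so this suffices):
a = -5: -5+-5=-10, -5+-4=-9, -5+-3=-8, -5+-2=-7, -5+4=-1, -5+6=1, -5+9=4
a = -4: -4+-4=-8, -4+-3=-7, -4+-2=-6, -4+4=0, -4+6=2, -4+9=5
a = -3: -3+-3=-6, -3+-2=-5, -3+4=1, -3+6=3, -3+9=6
a = -2: -2+-2=-4, -2+4=2, -2+6=4, -2+9=7
a = 4: 4+4=8, 4+6=10, 4+9=13
a = 6: 6+6=12, 6+9=15
a = 9: 9+9=18
Distinct sums: {-10, -9, -8, -7, -6, -5, -4, -1, 0, 1, 2, 3, 4, 5, 6, 7, 8, 10, 12, 13, 15, 18}
|A + A| = 22

|A + A| = 22


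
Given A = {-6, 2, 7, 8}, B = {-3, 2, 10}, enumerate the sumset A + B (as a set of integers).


A + B = {a + b : a ∈ A, b ∈ B}.
Enumerate all |A|·|B| = 4·3 = 12 pairs (a, b) and collect distinct sums.
a = -6: -6+-3=-9, -6+2=-4, -6+10=4
a = 2: 2+-3=-1, 2+2=4, 2+10=12
a = 7: 7+-3=4, 7+2=9, 7+10=17
a = 8: 8+-3=5, 8+2=10, 8+10=18
Collecting distinct sums: A + B = {-9, -4, -1, 4, 5, 9, 10, 12, 17, 18}
|A + B| = 10

A + B = {-9, -4, -1, 4, 5, 9, 10, 12, 17, 18}


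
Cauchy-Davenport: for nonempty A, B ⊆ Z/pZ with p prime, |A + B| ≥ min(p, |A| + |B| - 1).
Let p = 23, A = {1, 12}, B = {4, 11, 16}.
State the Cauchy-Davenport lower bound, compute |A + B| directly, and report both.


Cauchy-Davenport: |A + B| ≥ min(p, |A| + |B| - 1) for A, B nonempty in Z/pZ.
|A| = 2, |B| = 3, p = 23.
CD lower bound = min(23, 2 + 3 - 1) = min(23, 4) = 4.
Compute A + B mod 23 directly:
a = 1: 1+4=5, 1+11=12, 1+16=17
a = 12: 12+4=16, 12+11=0, 12+16=5
A + B = {0, 5, 12, 16, 17}, so |A + B| = 5.
Verify: 5 ≥ 4? Yes ✓.

CD lower bound = 4, actual |A + B| = 5.


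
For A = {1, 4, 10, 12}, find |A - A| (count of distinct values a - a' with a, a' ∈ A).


A - A = {a - a' : a, a' ∈ A}; |A| = 4.
Bounds: 2|A|-1 ≤ |A - A| ≤ |A|² - |A| + 1, i.e. 7 ≤ |A - A| ≤ 13.
Note: 0 ∈ A - A always (from a - a). The set is symmetric: if d ∈ A - A then -d ∈ A - A.
Enumerate nonzero differences d = a - a' with a > a' (then include -d):
Positive differences: {2, 3, 6, 8, 9, 11}
Full difference set: {0} ∪ (positive diffs) ∪ (negative diffs).
|A - A| = 1 + 2·6 = 13 (matches direct enumeration: 13).

|A - A| = 13


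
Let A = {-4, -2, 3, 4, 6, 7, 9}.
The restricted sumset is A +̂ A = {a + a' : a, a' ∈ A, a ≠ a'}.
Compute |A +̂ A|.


Restricted sumset: A +̂ A = {a + a' : a ∈ A, a' ∈ A, a ≠ a'}.
Equivalently, take A + A and drop any sum 2a that is achievable ONLY as a + a for a ∈ A (i.e. sums representable only with equal summands).
Enumerate pairs (a, a') with a < a' (symmetric, so each unordered pair gives one sum; this covers all a ≠ a'):
  -4 + -2 = -6
  -4 + 3 = -1
  -4 + 4 = 0
  -4 + 6 = 2
  -4 + 7 = 3
  -4 + 9 = 5
  -2 + 3 = 1
  -2 + 4 = 2
  -2 + 6 = 4
  -2 + 7 = 5
  -2 + 9 = 7
  3 + 4 = 7
  3 + 6 = 9
  3 + 7 = 10
  3 + 9 = 12
  4 + 6 = 10
  4 + 7 = 11
  4 + 9 = 13
  6 + 7 = 13
  6 + 9 = 15
  7 + 9 = 16
Collected distinct sums: {-6, -1, 0, 1, 2, 3, 4, 5, 7, 9, 10, 11, 12, 13, 15, 16}
|A +̂ A| = 16
(Reference bound: |A +̂ A| ≥ 2|A| - 3 for |A| ≥ 2, with |A| = 7 giving ≥ 11.)

|A +̂ A| = 16


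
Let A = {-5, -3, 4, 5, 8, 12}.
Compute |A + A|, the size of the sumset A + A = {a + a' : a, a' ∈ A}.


A + A = {a + a' : a, a' ∈ A}; |A| = 6.
General bounds: 2|A| - 1 ≤ |A + A| ≤ |A|(|A|+1)/2, i.e. 11 ≤ |A + A| ≤ 21.
Lower bound 2|A|-1 is attained iff A is an arithmetic progression.
Enumerate sums a + a' for a ≤ a' (symmetric, so this suffices):
a = -5: -5+-5=-10, -5+-3=-8, -5+4=-1, -5+5=0, -5+8=3, -5+12=7
a = -3: -3+-3=-6, -3+4=1, -3+5=2, -3+8=5, -3+12=9
a = 4: 4+4=8, 4+5=9, 4+8=12, 4+12=16
a = 5: 5+5=10, 5+8=13, 5+12=17
a = 8: 8+8=16, 8+12=20
a = 12: 12+12=24
Distinct sums: {-10, -8, -6, -1, 0, 1, 2, 3, 5, 7, 8, 9, 10, 12, 13, 16, 17, 20, 24}
|A + A| = 19

|A + A| = 19


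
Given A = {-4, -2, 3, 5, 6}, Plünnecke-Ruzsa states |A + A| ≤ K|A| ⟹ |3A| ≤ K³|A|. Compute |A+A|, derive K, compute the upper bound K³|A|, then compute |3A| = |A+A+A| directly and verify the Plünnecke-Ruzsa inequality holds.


|A| = 5.
Step 1: Compute A + A by enumerating all 25 pairs.
A + A = {-8, -6, -4, -1, 1, 2, 3, 4, 6, 8, 9, 10, 11, 12}, so |A + A| = 14.
Step 2: Doubling constant K = |A + A|/|A| = 14/5 = 14/5 ≈ 2.8000.
Step 3: Plünnecke-Ruzsa gives |3A| ≤ K³·|A| = (2.8000)³ · 5 ≈ 109.7600.
Step 4: Compute 3A = A + A + A directly by enumerating all triples (a,b,c) ∈ A³; |3A| = 26.
Step 5: Check 26 ≤ 109.7600? Yes ✓.

K = 14/5, Plünnecke-Ruzsa bound K³|A| ≈ 109.7600, |3A| = 26, inequality holds.


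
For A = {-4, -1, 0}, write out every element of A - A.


A - A = {a - a' : a, a' ∈ A}.
Compute a - a' for each ordered pair (a, a'):
a = -4: -4--4=0, -4--1=-3, -4-0=-4
a = -1: -1--4=3, -1--1=0, -1-0=-1
a = 0: 0--4=4, 0--1=1, 0-0=0
Collecting distinct values (and noting 0 appears from a-a):
A - A = {-4, -3, -1, 0, 1, 3, 4}
|A - A| = 7

A - A = {-4, -3, -1, 0, 1, 3, 4}


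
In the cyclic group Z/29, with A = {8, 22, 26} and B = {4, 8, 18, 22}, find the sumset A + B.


Work in Z/29Z: reduce every sum a + b modulo 29.
Enumerate all 12 pairs:
a = 8: 8+4=12, 8+8=16, 8+18=26, 8+22=1
a = 22: 22+4=26, 22+8=1, 22+18=11, 22+22=15
a = 26: 26+4=1, 26+8=5, 26+18=15, 26+22=19
Distinct residues collected: {1, 5, 11, 12, 15, 16, 19, 26}
|A + B| = 8 (out of 29 total residues).

A + B = {1, 5, 11, 12, 15, 16, 19, 26}


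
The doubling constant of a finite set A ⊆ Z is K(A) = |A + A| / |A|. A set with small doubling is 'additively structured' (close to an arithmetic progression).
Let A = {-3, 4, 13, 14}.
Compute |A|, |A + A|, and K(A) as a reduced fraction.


|A| = 4.
Compute A + A by enumerating all 16 pairs.
A + A = {-6, 1, 8, 10, 11, 17, 18, 26, 27, 28}, so |A + A| = 10.
K = |A + A| / |A| = 10/4 = 5/2 ≈ 2.5000.
Reference: AP of size 4 gives K = 7/4 ≈ 1.7500; a fully generic set of size 4 gives K ≈ 2.5000.

|A| = 4, |A + A| = 10, K = 10/4 = 5/2.


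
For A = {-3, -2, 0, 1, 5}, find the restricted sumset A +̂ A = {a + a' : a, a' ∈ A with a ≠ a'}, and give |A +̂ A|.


Restricted sumset: A +̂ A = {a + a' : a ∈ A, a' ∈ A, a ≠ a'}.
Equivalently, take A + A and drop any sum 2a that is achievable ONLY as a + a for a ∈ A (i.e. sums representable only with equal summands).
Enumerate pairs (a, a') with a < a' (symmetric, so each unordered pair gives one sum; this covers all a ≠ a'):
  -3 + -2 = -5
  -3 + 0 = -3
  -3 + 1 = -2
  -3 + 5 = 2
  -2 + 0 = -2
  -2 + 1 = -1
  -2 + 5 = 3
  0 + 1 = 1
  0 + 5 = 5
  1 + 5 = 6
Collected distinct sums: {-5, -3, -2, -1, 1, 2, 3, 5, 6}
|A +̂ A| = 9
(Reference bound: |A +̂ A| ≥ 2|A| - 3 for |A| ≥ 2, with |A| = 5 giving ≥ 7.)

|A +̂ A| = 9


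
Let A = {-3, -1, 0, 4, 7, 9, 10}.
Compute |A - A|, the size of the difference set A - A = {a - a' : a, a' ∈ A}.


A - A = {a - a' : a, a' ∈ A}; |A| = 7.
Bounds: 2|A|-1 ≤ |A - A| ≤ |A|² - |A| + 1, i.e. 13 ≤ |A - A| ≤ 43.
Note: 0 ∈ A - A always (from a - a). The set is symmetric: if d ∈ A - A then -d ∈ A - A.
Enumerate nonzero differences d = a - a' with a > a' (then include -d):
Positive differences: {1, 2, 3, 4, 5, 6, 7, 8, 9, 10, 11, 12, 13}
Full difference set: {0} ∪ (positive diffs) ∪ (negative diffs).
|A - A| = 1 + 2·13 = 27 (matches direct enumeration: 27).

|A - A| = 27


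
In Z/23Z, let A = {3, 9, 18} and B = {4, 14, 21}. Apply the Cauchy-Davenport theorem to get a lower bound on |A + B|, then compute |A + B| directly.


Cauchy-Davenport: |A + B| ≥ min(p, |A| + |B| - 1) for A, B nonempty in Z/pZ.
|A| = 3, |B| = 3, p = 23.
CD lower bound = min(23, 3 + 3 - 1) = min(23, 5) = 5.
Compute A + B mod 23 directly:
a = 3: 3+4=7, 3+14=17, 3+21=1
a = 9: 9+4=13, 9+14=0, 9+21=7
a = 18: 18+4=22, 18+14=9, 18+21=16
A + B = {0, 1, 7, 9, 13, 16, 17, 22}, so |A + B| = 8.
Verify: 8 ≥ 5? Yes ✓.

CD lower bound = 5, actual |A + B| = 8.


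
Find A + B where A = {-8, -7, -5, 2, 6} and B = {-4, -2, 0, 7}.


A + B = {a + b : a ∈ A, b ∈ B}.
Enumerate all |A|·|B| = 5·4 = 20 pairs (a, b) and collect distinct sums.
a = -8: -8+-4=-12, -8+-2=-10, -8+0=-8, -8+7=-1
a = -7: -7+-4=-11, -7+-2=-9, -7+0=-7, -7+7=0
a = -5: -5+-4=-9, -5+-2=-7, -5+0=-5, -5+7=2
a = 2: 2+-4=-2, 2+-2=0, 2+0=2, 2+7=9
a = 6: 6+-4=2, 6+-2=4, 6+0=6, 6+7=13
Collecting distinct sums: A + B = {-12, -11, -10, -9, -8, -7, -5, -2, -1, 0, 2, 4, 6, 9, 13}
|A + B| = 15

A + B = {-12, -11, -10, -9, -8, -7, -5, -2, -1, 0, 2, 4, 6, 9, 13}


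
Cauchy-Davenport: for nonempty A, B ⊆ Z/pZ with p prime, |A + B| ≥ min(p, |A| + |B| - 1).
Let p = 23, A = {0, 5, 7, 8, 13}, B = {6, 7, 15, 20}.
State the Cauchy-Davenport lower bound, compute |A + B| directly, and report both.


Cauchy-Davenport: |A + B| ≥ min(p, |A| + |B| - 1) for A, B nonempty in Z/pZ.
|A| = 5, |B| = 4, p = 23.
CD lower bound = min(23, 5 + 4 - 1) = min(23, 8) = 8.
Compute A + B mod 23 directly:
a = 0: 0+6=6, 0+7=7, 0+15=15, 0+20=20
a = 5: 5+6=11, 5+7=12, 5+15=20, 5+20=2
a = 7: 7+6=13, 7+7=14, 7+15=22, 7+20=4
a = 8: 8+6=14, 8+7=15, 8+15=0, 8+20=5
a = 13: 13+6=19, 13+7=20, 13+15=5, 13+20=10
A + B = {0, 2, 4, 5, 6, 7, 10, 11, 12, 13, 14, 15, 19, 20, 22}, so |A + B| = 15.
Verify: 15 ≥ 8? Yes ✓.

CD lower bound = 8, actual |A + B| = 15.


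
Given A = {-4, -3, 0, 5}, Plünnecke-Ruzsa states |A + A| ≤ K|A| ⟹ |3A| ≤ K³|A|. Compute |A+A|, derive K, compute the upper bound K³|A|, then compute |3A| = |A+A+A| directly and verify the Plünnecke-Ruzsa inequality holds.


|A| = 4.
Step 1: Compute A + A by enumerating all 16 pairs.
A + A = {-8, -7, -6, -4, -3, 0, 1, 2, 5, 10}, so |A + A| = 10.
Step 2: Doubling constant K = |A + A|/|A| = 10/4 = 10/4 ≈ 2.5000.
Step 3: Plünnecke-Ruzsa gives |3A| ≤ K³·|A| = (2.5000)³ · 4 ≈ 62.5000.
Step 4: Compute 3A = A + A + A directly by enumerating all triples (a,b,c) ∈ A³; |3A| = 19.
Step 5: Check 19 ≤ 62.5000? Yes ✓.

K = 10/4, Plünnecke-Ruzsa bound K³|A| ≈ 62.5000, |3A| = 19, inequality holds.


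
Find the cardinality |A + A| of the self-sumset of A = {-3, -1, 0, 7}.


A + A = {a + a' : a, a' ∈ A}; |A| = 4.
General bounds: 2|A| - 1 ≤ |A + A| ≤ |A|(|A|+1)/2, i.e. 7 ≤ |A + A| ≤ 10.
Lower bound 2|A|-1 is attained iff A is an arithmetic progression.
Enumerate sums a + a' for a ≤ a' (symmetric, so this suffices):
a = -3: -3+-3=-6, -3+-1=-4, -3+0=-3, -3+7=4
a = -1: -1+-1=-2, -1+0=-1, -1+7=6
a = 0: 0+0=0, 0+7=7
a = 7: 7+7=14
Distinct sums: {-6, -4, -3, -2, -1, 0, 4, 6, 7, 14}
|A + A| = 10

|A + A| = 10


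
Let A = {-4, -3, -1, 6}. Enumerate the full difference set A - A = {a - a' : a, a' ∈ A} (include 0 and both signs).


A - A = {a - a' : a, a' ∈ A}.
Compute a - a' for each ordered pair (a, a'):
a = -4: -4--4=0, -4--3=-1, -4--1=-3, -4-6=-10
a = -3: -3--4=1, -3--3=0, -3--1=-2, -3-6=-9
a = -1: -1--4=3, -1--3=2, -1--1=0, -1-6=-7
a = 6: 6--4=10, 6--3=9, 6--1=7, 6-6=0
Collecting distinct values (and noting 0 appears from a-a):
A - A = {-10, -9, -7, -3, -2, -1, 0, 1, 2, 3, 7, 9, 10}
|A - A| = 13

A - A = {-10, -9, -7, -3, -2, -1, 0, 1, 2, 3, 7, 9, 10}


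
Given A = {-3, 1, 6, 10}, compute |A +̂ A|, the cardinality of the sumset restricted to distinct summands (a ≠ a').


Restricted sumset: A +̂ A = {a + a' : a ∈ A, a' ∈ A, a ≠ a'}.
Equivalently, take A + A and drop any sum 2a that is achievable ONLY as a + a for a ∈ A (i.e. sums representable only with equal summands).
Enumerate pairs (a, a') with a < a' (symmetric, so each unordered pair gives one sum; this covers all a ≠ a'):
  -3 + 1 = -2
  -3 + 6 = 3
  -3 + 10 = 7
  1 + 6 = 7
  1 + 10 = 11
  6 + 10 = 16
Collected distinct sums: {-2, 3, 7, 11, 16}
|A +̂ A| = 5
(Reference bound: |A +̂ A| ≥ 2|A| - 3 for |A| ≥ 2, with |A| = 4 giving ≥ 5.)

|A +̂ A| = 5


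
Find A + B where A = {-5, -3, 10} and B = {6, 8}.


A + B = {a + b : a ∈ A, b ∈ B}.
Enumerate all |A|·|B| = 3·2 = 6 pairs (a, b) and collect distinct sums.
a = -5: -5+6=1, -5+8=3
a = -3: -3+6=3, -3+8=5
a = 10: 10+6=16, 10+8=18
Collecting distinct sums: A + B = {1, 3, 5, 16, 18}
|A + B| = 5

A + B = {1, 3, 5, 16, 18}


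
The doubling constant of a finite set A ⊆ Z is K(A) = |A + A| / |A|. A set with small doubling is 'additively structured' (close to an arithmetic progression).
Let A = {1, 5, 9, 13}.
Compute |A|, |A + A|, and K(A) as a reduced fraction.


|A| = 4.
Compute A + A by enumerating all 16 pairs.
A + A = {2, 6, 10, 14, 18, 22, 26}, so |A + A| = 7.
K = |A + A| / |A| = 7/4 (already in lowest terms) ≈ 1.7500.
Reference: AP of size 4 gives K = 7/4 ≈ 1.7500; a fully generic set of size 4 gives K ≈ 2.5000.

|A| = 4, |A + A| = 7, K = 7/4.


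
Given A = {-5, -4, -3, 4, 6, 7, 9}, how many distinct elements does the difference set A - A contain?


A - A = {a - a' : a, a' ∈ A}; |A| = 7.
Bounds: 2|A|-1 ≤ |A - A| ≤ |A|² - |A| + 1, i.e. 13 ≤ |A - A| ≤ 43.
Note: 0 ∈ A - A always (from a - a). The set is symmetric: if d ∈ A - A then -d ∈ A - A.
Enumerate nonzero differences d = a - a' with a > a' (then include -d):
Positive differences: {1, 2, 3, 5, 7, 8, 9, 10, 11, 12, 13, 14}
Full difference set: {0} ∪ (positive diffs) ∪ (negative diffs).
|A - A| = 1 + 2·12 = 25 (matches direct enumeration: 25).

|A - A| = 25


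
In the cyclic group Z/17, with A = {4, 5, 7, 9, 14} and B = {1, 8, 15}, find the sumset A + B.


Work in Z/17Z: reduce every sum a + b modulo 17.
Enumerate all 15 pairs:
a = 4: 4+1=5, 4+8=12, 4+15=2
a = 5: 5+1=6, 5+8=13, 5+15=3
a = 7: 7+1=8, 7+8=15, 7+15=5
a = 9: 9+1=10, 9+8=0, 9+15=7
a = 14: 14+1=15, 14+8=5, 14+15=12
Distinct residues collected: {0, 2, 3, 5, 6, 7, 8, 10, 12, 13, 15}
|A + B| = 11 (out of 17 total residues).

A + B = {0, 2, 3, 5, 6, 7, 8, 10, 12, 13, 15}


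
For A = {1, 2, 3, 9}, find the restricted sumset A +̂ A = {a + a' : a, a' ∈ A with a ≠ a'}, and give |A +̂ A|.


Restricted sumset: A +̂ A = {a + a' : a ∈ A, a' ∈ A, a ≠ a'}.
Equivalently, take A + A and drop any sum 2a that is achievable ONLY as a + a for a ∈ A (i.e. sums representable only with equal summands).
Enumerate pairs (a, a') with a < a' (symmetric, so each unordered pair gives one sum; this covers all a ≠ a'):
  1 + 2 = 3
  1 + 3 = 4
  1 + 9 = 10
  2 + 3 = 5
  2 + 9 = 11
  3 + 9 = 12
Collected distinct sums: {3, 4, 5, 10, 11, 12}
|A +̂ A| = 6
(Reference bound: |A +̂ A| ≥ 2|A| - 3 for |A| ≥ 2, with |A| = 4 giving ≥ 5.)

|A +̂ A| = 6


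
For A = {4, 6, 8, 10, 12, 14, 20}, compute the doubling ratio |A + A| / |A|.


|A| = 7.
Compute A + A by enumerating all 49 pairs.
A + A = {8, 10, 12, 14, 16, 18, 20, 22, 24, 26, 28, 30, 32, 34, 40}, so |A + A| = 15.
K = |A + A| / |A| = 15/7 (already in lowest terms) ≈ 2.1429.
Reference: AP of size 7 gives K = 13/7 ≈ 1.8571; a fully generic set of size 7 gives K ≈ 4.0000.

|A| = 7, |A + A| = 15, K = 15/7.


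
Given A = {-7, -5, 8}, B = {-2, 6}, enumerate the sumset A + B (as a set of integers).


A + B = {a + b : a ∈ A, b ∈ B}.
Enumerate all |A|·|B| = 3·2 = 6 pairs (a, b) and collect distinct sums.
a = -7: -7+-2=-9, -7+6=-1
a = -5: -5+-2=-7, -5+6=1
a = 8: 8+-2=6, 8+6=14
Collecting distinct sums: A + B = {-9, -7, -1, 1, 6, 14}
|A + B| = 6

A + B = {-9, -7, -1, 1, 6, 14}


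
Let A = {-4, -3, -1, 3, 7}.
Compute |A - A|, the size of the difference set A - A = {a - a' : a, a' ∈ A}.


A - A = {a - a' : a, a' ∈ A}; |A| = 5.
Bounds: 2|A|-1 ≤ |A - A| ≤ |A|² - |A| + 1, i.e. 9 ≤ |A - A| ≤ 21.
Note: 0 ∈ A - A always (from a - a). The set is symmetric: if d ∈ A - A then -d ∈ A - A.
Enumerate nonzero differences d = a - a' with a > a' (then include -d):
Positive differences: {1, 2, 3, 4, 6, 7, 8, 10, 11}
Full difference set: {0} ∪ (positive diffs) ∪ (negative diffs).
|A - A| = 1 + 2·9 = 19 (matches direct enumeration: 19).

|A - A| = 19


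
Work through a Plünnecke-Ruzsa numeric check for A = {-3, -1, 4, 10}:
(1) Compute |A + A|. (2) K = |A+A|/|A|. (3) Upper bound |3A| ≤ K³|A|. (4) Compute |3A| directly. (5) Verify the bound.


|A| = 4.
Step 1: Compute A + A by enumerating all 16 pairs.
A + A = {-6, -4, -2, 1, 3, 7, 8, 9, 14, 20}, so |A + A| = 10.
Step 2: Doubling constant K = |A + A|/|A| = 10/4 = 10/4 ≈ 2.5000.
Step 3: Plünnecke-Ruzsa gives |3A| ≤ K³·|A| = (2.5000)³ · 4 ≈ 62.5000.
Step 4: Compute 3A = A + A + A directly by enumerating all triples (a,b,c) ∈ A³; |3A| = 20.
Step 5: Check 20 ≤ 62.5000? Yes ✓.

K = 10/4, Plünnecke-Ruzsa bound K³|A| ≈ 62.5000, |3A| = 20, inequality holds.


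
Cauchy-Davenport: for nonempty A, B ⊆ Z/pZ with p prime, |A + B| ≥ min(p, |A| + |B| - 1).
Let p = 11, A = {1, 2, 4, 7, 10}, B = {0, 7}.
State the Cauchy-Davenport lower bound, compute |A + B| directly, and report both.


Cauchy-Davenport: |A + B| ≥ min(p, |A| + |B| - 1) for A, B nonempty in Z/pZ.
|A| = 5, |B| = 2, p = 11.
CD lower bound = min(11, 5 + 2 - 1) = min(11, 6) = 6.
Compute A + B mod 11 directly:
a = 1: 1+0=1, 1+7=8
a = 2: 2+0=2, 2+7=9
a = 4: 4+0=4, 4+7=0
a = 7: 7+0=7, 7+7=3
a = 10: 10+0=10, 10+7=6
A + B = {0, 1, 2, 3, 4, 6, 7, 8, 9, 10}, so |A + B| = 10.
Verify: 10 ≥ 6? Yes ✓.

CD lower bound = 6, actual |A + B| = 10.


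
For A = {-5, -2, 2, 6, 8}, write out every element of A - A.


A - A = {a - a' : a, a' ∈ A}.
Compute a - a' for each ordered pair (a, a'):
a = -5: -5--5=0, -5--2=-3, -5-2=-7, -5-6=-11, -5-8=-13
a = -2: -2--5=3, -2--2=0, -2-2=-4, -2-6=-8, -2-8=-10
a = 2: 2--5=7, 2--2=4, 2-2=0, 2-6=-4, 2-8=-6
a = 6: 6--5=11, 6--2=8, 6-2=4, 6-6=0, 6-8=-2
a = 8: 8--5=13, 8--2=10, 8-2=6, 8-6=2, 8-8=0
Collecting distinct values (and noting 0 appears from a-a):
A - A = {-13, -11, -10, -8, -7, -6, -4, -3, -2, 0, 2, 3, 4, 6, 7, 8, 10, 11, 13}
|A - A| = 19

A - A = {-13, -11, -10, -8, -7, -6, -4, -3, -2, 0, 2, 3, 4, 6, 7, 8, 10, 11, 13}


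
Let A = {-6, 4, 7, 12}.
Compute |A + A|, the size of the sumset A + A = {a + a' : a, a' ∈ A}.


A + A = {a + a' : a, a' ∈ A}; |A| = 4.
General bounds: 2|A| - 1 ≤ |A + A| ≤ |A|(|A|+1)/2, i.e. 7 ≤ |A + A| ≤ 10.
Lower bound 2|A|-1 is attained iff A is an arithmetic progression.
Enumerate sums a + a' for a ≤ a' (symmetric, so this suffices):
a = -6: -6+-6=-12, -6+4=-2, -6+7=1, -6+12=6
a = 4: 4+4=8, 4+7=11, 4+12=16
a = 7: 7+7=14, 7+12=19
a = 12: 12+12=24
Distinct sums: {-12, -2, 1, 6, 8, 11, 14, 16, 19, 24}
|A + A| = 10

|A + A| = 10
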